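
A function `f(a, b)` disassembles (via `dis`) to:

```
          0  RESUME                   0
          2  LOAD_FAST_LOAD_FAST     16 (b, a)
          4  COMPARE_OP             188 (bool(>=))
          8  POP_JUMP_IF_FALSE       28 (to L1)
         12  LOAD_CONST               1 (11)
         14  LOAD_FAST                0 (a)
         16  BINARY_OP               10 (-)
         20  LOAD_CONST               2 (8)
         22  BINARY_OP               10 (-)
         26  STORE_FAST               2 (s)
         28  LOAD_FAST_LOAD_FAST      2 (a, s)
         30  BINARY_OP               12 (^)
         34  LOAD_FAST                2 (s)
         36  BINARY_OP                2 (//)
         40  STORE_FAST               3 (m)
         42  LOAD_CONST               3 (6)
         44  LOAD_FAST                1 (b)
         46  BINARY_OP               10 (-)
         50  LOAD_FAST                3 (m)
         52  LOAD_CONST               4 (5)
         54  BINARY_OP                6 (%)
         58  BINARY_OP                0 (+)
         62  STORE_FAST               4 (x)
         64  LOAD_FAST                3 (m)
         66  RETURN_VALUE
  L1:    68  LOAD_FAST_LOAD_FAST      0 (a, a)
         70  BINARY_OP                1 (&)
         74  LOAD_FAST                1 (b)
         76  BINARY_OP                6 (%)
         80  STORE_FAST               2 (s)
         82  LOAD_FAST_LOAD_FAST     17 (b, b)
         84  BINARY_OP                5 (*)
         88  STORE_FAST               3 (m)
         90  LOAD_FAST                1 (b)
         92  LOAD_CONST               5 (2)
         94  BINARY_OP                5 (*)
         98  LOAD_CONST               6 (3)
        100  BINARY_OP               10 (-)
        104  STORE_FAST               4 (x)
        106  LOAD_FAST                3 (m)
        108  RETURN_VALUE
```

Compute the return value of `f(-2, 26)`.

-1

LOAD_FAST_LOAD_FAST b,a → push 26,-2. Stack: [26, -2]
COMPARE_OP bool(>=) → 26 vs -2 = True. Stack: [True]
POP_JUMP_IF_FALSE → pop True; no jump. Stack: []
LOAD_CONST → push 11. Stack: [11]
LOAD_FAST a → push -2. Stack: [11, -2]
BINARY_OP - → 11 - -2 = 13. Stack: [13]
LOAD_CONST → push 8. Stack: [13, 8]
BINARY_OP - → 13 - 8 = 5. Stack: [5]
STORE_FAST s → s=5. Stack: []
LOAD_FAST_LOAD_FAST a,s → push -2,5. Stack: [-2, 5]
BINARY_OP ^ → -2 ^ 5 = -5. Stack: [-5]
LOAD_FAST s → push 5. Stack: [-5, 5]
BINARY_OP // → -5 // 5 = -1. Stack: [-1]
STORE_FAST m → m=-1. Stack: []
LOAD_CONST → push 6. Stack: [6]
LOAD_FAST b → push 26. Stack: [6, 26]
BINARY_OP - → 6 - 26 = -20. Stack: [-20]
LOAD_FAST m → push -1. Stack: [-20, -1]
LOAD_CONST → push 5. Stack: [-20, -1, 5]
BINARY_OP % → -1 % 5 = 4. Stack: [-20, 4]
BINARY_OP + → -20 + 4 = -16. Stack: [-16]
STORE_FAST x → x=-16. Stack: []
LOAD_FAST m → push -1. Stack: [-1]
RETURN_VALUE → return -1.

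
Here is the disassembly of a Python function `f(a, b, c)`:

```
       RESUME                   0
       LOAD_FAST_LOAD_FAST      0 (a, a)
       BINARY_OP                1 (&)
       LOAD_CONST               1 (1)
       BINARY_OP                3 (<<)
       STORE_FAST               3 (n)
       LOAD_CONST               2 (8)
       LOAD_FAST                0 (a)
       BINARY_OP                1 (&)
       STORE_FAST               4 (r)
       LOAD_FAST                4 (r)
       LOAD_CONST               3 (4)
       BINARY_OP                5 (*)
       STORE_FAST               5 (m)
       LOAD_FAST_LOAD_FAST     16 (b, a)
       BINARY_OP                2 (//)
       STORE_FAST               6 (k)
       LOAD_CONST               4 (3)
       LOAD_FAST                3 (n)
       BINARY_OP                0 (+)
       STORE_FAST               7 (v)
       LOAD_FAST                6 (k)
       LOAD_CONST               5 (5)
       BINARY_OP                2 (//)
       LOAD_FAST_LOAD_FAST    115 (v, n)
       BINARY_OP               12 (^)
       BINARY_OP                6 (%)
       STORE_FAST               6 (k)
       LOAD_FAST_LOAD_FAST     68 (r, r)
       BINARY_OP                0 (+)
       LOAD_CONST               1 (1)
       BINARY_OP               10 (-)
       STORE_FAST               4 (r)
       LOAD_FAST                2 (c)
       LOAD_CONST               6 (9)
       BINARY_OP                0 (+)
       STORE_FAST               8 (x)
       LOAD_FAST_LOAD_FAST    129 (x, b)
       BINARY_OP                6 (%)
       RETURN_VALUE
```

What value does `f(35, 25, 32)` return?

LOAD_FAST_LOAD_FAST a,a → push 35,35. Stack: [35, 35]
BINARY_OP & → 35 & 35 = 35. Stack: [35]
LOAD_CONST → push 1. Stack: [35, 1]
BINARY_OP << → 35 << 1 = 70. Stack: [70]
STORE_FAST n → n=70. Stack: []
LOAD_CONST → push 8. Stack: [8]
LOAD_FAST a → push 35. Stack: [8, 35]
BINARY_OP & → 8 & 35 = 0. Stack: [0]
STORE_FAST r → r=0. Stack: []
LOAD_FAST r → push 0. Stack: [0]
LOAD_CONST → push 4. Stack: [0, 4]
BINARY_OP * → 0 * 4 = 0. Stack: [0]
STORE_FAST m → m=0. Stack: []
LOAD_FAST_LOAD_FAST b,a → push 25,35. Stack: [25, 35]
BINARY_OP // → 25 // 35 = 0. Stack: [0]
STORE_FAST k → k=0. Stack: []
LOAD_CONST → push 3. Stack: [3]
LOAD_FAST n → push 70. Stack: [3, 70]
BINARY_OP + → 3 + 70 = 73. Stack: [73]
STORE_FAST v → v=73. Stack: []
LOAD_FAST k → push 0. Stack: [0]
LOAD_CONST → push 5. Stack: [0, 5]
BINARY_OP // → 0 // 5 = 0. Stack: [0]
LOAD_FAST_LOAD_FAST v,n → push 73,70. Stack: [0, 73, 70]
BINARY_OP ^ → 73 ^ 70 = 15. Stack: [0, 15]
BINARY_OP % → 0 % 15 = 0. Stack: [0]
STORE_FAST k → k=0. Stack: []
LOAD_FAST_LOAD_FAST r,r → push 0,0. Stack: [0, 0]
BINARY_OP + → 0 + 0 = 0. Stack: [0]
LOAD_CONST → push 1. Stack: [0, 1]
BINARY_OP - → 0 - 1 = -1. Stack: [-1]
STORE_FAST r → r=-1. Stack: []
LOAD_FAST c → push 32. Stack: [32]
LOAD_CONST → push 9. Stack: [32, 9]
BINARY_OP + → 32 + 9 = 41. Stack: [41]
STORE_FAST x → x=41. Stack: []
LOAD_FAST_LOAD_FAST x,b → push 41,25. Stack: [41, 25]
BINARY_OP % → 41 % 25 = 16. Stack: [16]
RETURN_VALUE → return 16.

16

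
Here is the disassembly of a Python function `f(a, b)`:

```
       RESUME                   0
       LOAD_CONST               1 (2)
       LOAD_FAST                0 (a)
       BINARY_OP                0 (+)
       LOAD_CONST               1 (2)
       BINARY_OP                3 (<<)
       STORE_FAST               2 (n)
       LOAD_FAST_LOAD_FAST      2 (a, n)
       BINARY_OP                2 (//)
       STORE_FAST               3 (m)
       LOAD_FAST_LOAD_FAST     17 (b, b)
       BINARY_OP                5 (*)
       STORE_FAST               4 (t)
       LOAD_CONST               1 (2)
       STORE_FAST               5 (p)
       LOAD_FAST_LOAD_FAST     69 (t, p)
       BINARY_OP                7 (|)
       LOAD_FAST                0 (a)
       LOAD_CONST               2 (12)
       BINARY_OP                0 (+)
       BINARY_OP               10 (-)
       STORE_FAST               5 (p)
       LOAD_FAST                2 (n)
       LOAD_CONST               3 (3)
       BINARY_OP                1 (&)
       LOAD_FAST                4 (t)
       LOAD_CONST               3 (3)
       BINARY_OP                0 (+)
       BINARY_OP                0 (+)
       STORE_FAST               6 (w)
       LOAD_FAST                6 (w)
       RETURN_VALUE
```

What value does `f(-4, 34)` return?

LOAD_CONST → push 2. Stack: [2]
LOAD_FAST a → push -4. Stack: [2, -4]
BINARY_OP + → 2 + -4 = -2. Stack: [-2]
LOAD_CONST → push 2. Stack: [-2, 2]
BINARY_OP << → -2 << 2 = -8. Stack: [-8]
STORE_FAST n → n=-8. Stack: []
LOAD_FAST_LOAD_FAST a,n → push -4,-8. Stack: [-4, -8]
BINARY_OP // → -4 // -8 = 0. Stack: [0]
STORE_FAST m → m=0. Stack: []
LOAD_FAST_LOAD_FAST b,b → push 34,34. Stack: [34, 34]
BINARY_OP * → 34 * 34 = 1156. Stack: [1156]
STORE_FAST t → t=1156. Stack: []
LOAD_CONST → push 2. Stack: [2]
STORE_FAST p → p=2. Stack: []
LOAD_FAST_LOAD_FAST t,p → push 1156,2. Stack: [1156, 2]
BINARY_OP | → 1156 | 2 = 1158. Stack: [1158]
LOAD_FAST a → push -4. Stack: [1158, -4]
LOAD_CONST → push 12. Stack: [1158, -4, 12]
BINARY_OP + → -4 + 12 = 8. Stack: [1158, 8]
BINARY_OP - → 1158 - 8 = 1150. Stack: [1150]
STORE_FAST p → p=1150. Stack: []
LOAD_FAST n → push -8. Stack: [-8]
LOAD_CONST → push 3. Stack: [-8, 3]
BINARY_OP & → -8 & 3 = 0. Stack: [0]
LOAD_FAST t → push 1156. Stack: [0, 1156]
LOAD_CONST → push 3. Stack: [0, 1156, 3]
BINARY_OP + → 1156 + 3 = 1159. Stack: [0, 1159]
BINARY_OP + → 0 + 1159 = 1159. Stack: [1159]
STORE_FAST w → w=1159. Stack: []
LOAD_FAST w → push 1159. Stack: [1159]
RETURN_VALUE → return 1159.

1159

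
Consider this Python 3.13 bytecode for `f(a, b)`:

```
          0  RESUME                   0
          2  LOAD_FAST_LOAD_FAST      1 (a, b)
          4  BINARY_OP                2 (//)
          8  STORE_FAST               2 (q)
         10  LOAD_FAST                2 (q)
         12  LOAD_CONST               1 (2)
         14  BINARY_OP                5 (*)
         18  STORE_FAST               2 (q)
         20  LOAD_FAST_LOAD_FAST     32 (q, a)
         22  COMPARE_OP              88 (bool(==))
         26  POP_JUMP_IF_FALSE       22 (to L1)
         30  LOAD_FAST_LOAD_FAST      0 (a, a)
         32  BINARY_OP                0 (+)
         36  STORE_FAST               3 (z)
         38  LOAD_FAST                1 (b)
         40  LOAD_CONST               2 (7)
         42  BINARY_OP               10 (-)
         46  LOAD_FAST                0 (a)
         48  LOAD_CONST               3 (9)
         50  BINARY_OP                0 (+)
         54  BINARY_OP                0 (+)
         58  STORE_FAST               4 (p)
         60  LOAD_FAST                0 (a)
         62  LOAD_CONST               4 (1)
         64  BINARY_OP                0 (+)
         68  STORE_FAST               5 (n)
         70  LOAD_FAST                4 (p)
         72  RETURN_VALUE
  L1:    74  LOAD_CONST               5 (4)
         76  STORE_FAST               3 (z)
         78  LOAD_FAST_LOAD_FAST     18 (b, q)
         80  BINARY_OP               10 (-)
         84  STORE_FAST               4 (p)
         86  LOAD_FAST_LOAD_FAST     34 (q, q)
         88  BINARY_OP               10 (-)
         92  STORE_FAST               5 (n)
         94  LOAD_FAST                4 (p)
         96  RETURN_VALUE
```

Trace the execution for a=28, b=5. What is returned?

LOAD_FAST_LOAD_FAST a,b → push 28,5. Stack: [28, 5]
BINARY_OP // → 28 // 5 = 5. Stack: [5]
STORE_FAST q → q=5. Stack: []
LOAD_FAST q → push 5. Stack: [5]
LOAD_CONST → push 2. Stack: [5, 2]
BINARY_OP * → 5 * 2 = 10. Stack: [10]
STORE_FAST q → q=10. Stack: []
LOAD_FAST_LOAD_FAST q,a → push 10,28. Stack: [10, 28]
COMPARE_OP bool(==) → 10 vs 28 = False. Stack: [False]
POP_JUMP_IF_FALSE → pop False; jump. Stack: []
LOAD_CONST → push 4. Stack: [4]
STORE_FAST z → z=4. Stack: []
LOAD_FAST_LOAD_FAST b,q → push 5,10. Stack: [5, 10]
BINARY_OP - → 5 - 10 = -5. Stack: [-5]
STORE_FAST p → p=-5. Stack: []
LOAD_FAST_LOAD_FAST q,q → push 10,10. Stack: [10, 10]
BINARY_OP - → 10 - 10 = 0. Stack: [0]
STORE_FAST n → n=0. Stack: []
LOAD_FAST p → push -5. Stack: [-5]
RETURN_VALUE → return -5.

-5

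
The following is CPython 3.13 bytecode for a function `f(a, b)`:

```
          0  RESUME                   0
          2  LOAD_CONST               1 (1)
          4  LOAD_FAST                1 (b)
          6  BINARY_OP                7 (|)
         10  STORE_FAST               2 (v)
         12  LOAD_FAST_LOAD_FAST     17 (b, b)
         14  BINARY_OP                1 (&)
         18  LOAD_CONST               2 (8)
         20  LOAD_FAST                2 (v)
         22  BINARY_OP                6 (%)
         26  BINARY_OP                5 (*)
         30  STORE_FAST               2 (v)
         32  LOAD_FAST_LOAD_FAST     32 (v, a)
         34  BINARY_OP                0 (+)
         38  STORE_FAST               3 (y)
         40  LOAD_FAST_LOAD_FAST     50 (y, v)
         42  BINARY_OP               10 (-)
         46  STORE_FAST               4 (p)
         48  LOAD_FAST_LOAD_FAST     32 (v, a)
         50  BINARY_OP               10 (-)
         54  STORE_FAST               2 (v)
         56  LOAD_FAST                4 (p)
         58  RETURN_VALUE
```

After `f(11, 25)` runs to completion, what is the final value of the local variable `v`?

LOAD_CONST → push 1. Stack: [1]
LOAD_FAST b → push 25. Stack: [1, 25]
BINARY_OP | → 1 | 25 = 25. Stack: [25]
STORE_FAST v → v=25. Stack: []
LOAD_FAST_LOAD_FAST b,b → push 25,25. Stack: [25, 25]
BINARY_OP & → 25 & 25 = 25. Stack: [25]
LOAD_CONST → push 8. Stack: [25, 8]
LOAD_FAST v → push 25. Stack: [25, 8, 25]
BINARY_OP % → 8 % 25 = 8. Stack: [25, 8]
BINARY_OP * → 25 * 8 = 200. Stack: [200]
STORE_FAST v → v=200. Stack: []
LOAD_FAST_LOAD_FAST v,a → push 200,11. Stack: [200, 11]
BINARY_OP + → 200 + 11 = 211. Stack: [211]
STORE_FAST y → y=211. Stack: []
LOAD_FAST_LOAD_FAST y,v → push 211,200. Stack: [211, 200]
BINARY_OP - → 211 - 200 = 11. Stack: [11]
STORE_FAST p → p=11. Stack: []
LOAD_FAST_LOAD_FAST v,a → push 200,11. Stack: [200, 11]
BINARY_OP - → 200 - 11 = 189. Stack: [189]
STORE_FAST v → v=189. Stack: []
LOAD_FAST p → push 11. Stack: [11]
RETURN_VALUE → return 11.

189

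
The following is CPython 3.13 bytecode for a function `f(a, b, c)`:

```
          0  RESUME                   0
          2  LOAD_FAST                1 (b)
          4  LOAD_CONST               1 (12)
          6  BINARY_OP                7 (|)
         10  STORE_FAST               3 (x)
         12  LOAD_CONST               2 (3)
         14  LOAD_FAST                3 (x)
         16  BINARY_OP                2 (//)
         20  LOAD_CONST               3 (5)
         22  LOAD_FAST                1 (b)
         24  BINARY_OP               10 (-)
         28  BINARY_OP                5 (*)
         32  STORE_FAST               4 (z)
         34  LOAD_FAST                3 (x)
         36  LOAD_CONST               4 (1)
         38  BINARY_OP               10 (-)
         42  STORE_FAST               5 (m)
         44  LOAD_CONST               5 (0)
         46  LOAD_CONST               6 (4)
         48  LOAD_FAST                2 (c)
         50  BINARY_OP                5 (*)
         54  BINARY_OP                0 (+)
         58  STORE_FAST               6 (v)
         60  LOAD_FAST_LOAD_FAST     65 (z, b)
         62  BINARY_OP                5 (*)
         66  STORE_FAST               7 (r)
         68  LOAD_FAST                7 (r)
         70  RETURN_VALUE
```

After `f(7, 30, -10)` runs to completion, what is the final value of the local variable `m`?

29

LOAD_FAST b → push 30. Stack: [30]
LOAD_CONST → push 12. Stack: [30, 12]
BINARY_OP | → 30 | 12 = 30. Stack: [30]
STORE_FAST x → x=30. Stack: []
LOAD_CONST → push 3. Stack: [3]
LOAD_FAST x → push 30. Stack: [3, 30]
BINARY_OP // → 3 // 30 = 0. Stack: [0]
LOAD_CONST → push 5. Stack: [0, 5]
LOAD_FAST b → push 30. Stack: [0, 5, 30]
BINARY_OP - → 5 - 30 = -25. Stack: [0, -25]
BINARY_OP * → 0 * -25 = 0. Stack: [0]
STORE_FAST z → z=0. Stack: []
LOAD_FAST x → push 30. Stack: [30]
LOAD_CONST → push 1. Stack: [30, 1]
BINARY_OP - → 30 - 1 = 29. Stack: [29]
STORE_FAST m → m=29. Stack: []
LOAD_CONST → push 0. Stack: [0]
LOAD_CONST → push 4. Stack: [0, 4]
LOAD_FAST c → push -10. Stack: [0, 4, -10]
BINARY_OP * → 4 * -10 = -40. Stack: [0, -40]
BINARY_OP + → 0 + -40 = -40. Stack: [-40]
STORE_FAST v → v=-40. Stack: []
LOAD_FAST_LOAD_FAST z,b → push 0,30. Stack: [0, 30]
BINARY_OP * → 0 * 30 = 0. Stack: [0]
STORE_FAST r → r=0. Stack: []
LOAD_FAST r → push 0. Stack: [0]
RETURN_VALUE → return 0.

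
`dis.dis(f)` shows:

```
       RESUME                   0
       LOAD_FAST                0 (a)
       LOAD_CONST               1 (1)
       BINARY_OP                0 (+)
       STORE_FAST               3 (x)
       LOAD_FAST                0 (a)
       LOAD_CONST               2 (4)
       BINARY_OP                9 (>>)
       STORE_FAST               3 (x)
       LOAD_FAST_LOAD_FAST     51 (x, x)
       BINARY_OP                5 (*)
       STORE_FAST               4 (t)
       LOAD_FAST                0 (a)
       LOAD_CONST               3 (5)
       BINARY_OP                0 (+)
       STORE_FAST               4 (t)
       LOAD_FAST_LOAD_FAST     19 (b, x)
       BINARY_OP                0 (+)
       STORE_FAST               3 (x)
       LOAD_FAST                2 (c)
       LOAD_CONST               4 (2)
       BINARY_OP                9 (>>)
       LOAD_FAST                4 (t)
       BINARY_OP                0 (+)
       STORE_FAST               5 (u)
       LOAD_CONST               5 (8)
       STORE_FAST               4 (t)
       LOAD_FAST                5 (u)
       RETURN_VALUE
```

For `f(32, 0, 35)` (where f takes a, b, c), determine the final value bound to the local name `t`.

LOAD_FAST a → push 32. Stack: [32]
LOAD_CONST → push 1. Stack: [32, 1]
BINARY_OP + → 32 + 1 = 33. Stack: [33]
STORE_FAST x → x=33. Stack: []
LOAD_FAST a → push 32. Stack: [32]
LOAD_CONST → push 4. Stack: [32, 4]
BINARY_OP >> → 32 >> 4 = 2. Stack: [2]
STORE_FAST x → x=2. Stack: []
LOAD_FAST_LOAD_FAST x,x → push 2,2. Stack: [2, 2]
BINARY_OP * → 2 * 2 = 4. Stack: [4]
STORE_FAST t → t=4. Stack: []
LOAD_FAST a → push 32. Stack: [32]
LOAD_CONST → push 5. Stack: [32, 5]
BINARY_OP + → 32 + 5 = 37. Stack: [37]
STORE_FAST t → t=37. Stack: []
LOAD_FAST_LOAD_FAST b,x → push 0,2. Stack: [0, 2]
BINARY_OP + → 0 + 2 = 2. Stack: [2]
STORE_FAST x → x=2. Stack: []
LOAD_FAST c → push 35. Stack: [35]
LOAD_CONST → push 2. Stack: [35, 2]
BINARY_OP >> → 35 >> 2 = 8. Stack: [8]
LOAD_FAST t → push 37. Stack: [8, 37]
BINARY_OP + → 8 + 37 = 45. Stack: [45]
STORE_FAST u → u=45. Stack: []
LOAD_CONST → push 8. Stack: [8]
STORE_FAST t → t=8. Stack: []
LOAD_FAST u → push 45. Stack: [45]
RETURN_VALUE → return 45.

8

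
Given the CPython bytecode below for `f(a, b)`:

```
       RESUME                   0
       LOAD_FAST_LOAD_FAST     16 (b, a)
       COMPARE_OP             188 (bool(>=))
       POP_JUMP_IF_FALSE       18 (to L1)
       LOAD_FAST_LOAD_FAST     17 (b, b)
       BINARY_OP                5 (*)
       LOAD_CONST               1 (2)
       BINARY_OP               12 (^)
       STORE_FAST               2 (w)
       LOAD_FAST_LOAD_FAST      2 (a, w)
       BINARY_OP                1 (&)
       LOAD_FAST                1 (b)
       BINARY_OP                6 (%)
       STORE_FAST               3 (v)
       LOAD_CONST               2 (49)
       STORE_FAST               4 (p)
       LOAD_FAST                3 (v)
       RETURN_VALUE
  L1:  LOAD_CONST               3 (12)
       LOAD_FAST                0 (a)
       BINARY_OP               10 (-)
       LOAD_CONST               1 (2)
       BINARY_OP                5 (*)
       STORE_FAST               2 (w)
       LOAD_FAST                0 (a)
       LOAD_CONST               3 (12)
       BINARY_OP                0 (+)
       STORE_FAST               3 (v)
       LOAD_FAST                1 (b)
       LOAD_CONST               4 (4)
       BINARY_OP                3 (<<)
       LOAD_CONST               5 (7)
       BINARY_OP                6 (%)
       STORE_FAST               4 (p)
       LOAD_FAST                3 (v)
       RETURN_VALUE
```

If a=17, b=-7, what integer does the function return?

LOAD_FAST_LOAD_FAST b,a → push -7,17. Stack: [-7, 17]
COMPARE_OP bool(>=) → -7 vs 17 = False. Stack: [False]
POP_JUMP_IF_FALSE → pop False; jump. Stack: []
LOAD_CONST → push 12. Stack: [12]
LOAD_FAST a → push 17. Stack: [12, 17]
BINARY_OP - → 12 - 17 = -5. Stack: [-5]
LOAD_CONST → push 2. Stack: [-5, 2]
BINARY_OP * → -5 * 2 = -10. Stack: [-10]
STORE_FAST w → w=-10. Stack: []
LOAD_FAST a → push 17. Stack: [17]
LOAD_CONST → push 12. Stack: [17, 12]
BINARY_OP + → 17 + 12 = 29. Stack: [29]
STORE_FAST v → v=29. Stack: []
LOAD_FAST b → push -7. Stack: [-7]
LOAD_CONST → push 4. Stack: [-7, 4]
BINARY_OP << → -7 << 4 = -112. Stack: [-112]
LOAD_CONST → push 7. Stack: [-112, 7]
BINARY_OP % → -112 % 7 = 0. Stack: [0]
STORE_FAST p → p=0. Stack: []
LOAD_FAST v → push 29. Stack: [29]
RETURN_VALUE → return 29.

29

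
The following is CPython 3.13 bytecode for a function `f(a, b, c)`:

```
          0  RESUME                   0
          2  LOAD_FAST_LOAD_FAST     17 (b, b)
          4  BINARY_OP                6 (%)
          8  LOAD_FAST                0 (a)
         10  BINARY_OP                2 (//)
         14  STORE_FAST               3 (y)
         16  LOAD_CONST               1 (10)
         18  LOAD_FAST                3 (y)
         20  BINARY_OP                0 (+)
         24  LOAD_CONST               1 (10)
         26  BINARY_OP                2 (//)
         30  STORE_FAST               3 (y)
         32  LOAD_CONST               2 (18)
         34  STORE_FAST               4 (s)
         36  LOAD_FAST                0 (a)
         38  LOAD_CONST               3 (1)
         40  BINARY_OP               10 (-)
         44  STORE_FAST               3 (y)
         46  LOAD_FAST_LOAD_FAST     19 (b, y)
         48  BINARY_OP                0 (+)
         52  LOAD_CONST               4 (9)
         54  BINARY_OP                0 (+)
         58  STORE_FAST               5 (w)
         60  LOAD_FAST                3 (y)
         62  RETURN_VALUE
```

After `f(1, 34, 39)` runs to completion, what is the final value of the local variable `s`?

LOAD_FAST_LOAD_FAST b,b → push 34,34. Stack: [34, 34]
BINARY_OP % → 34 % 34 = 0. Stack: [0]
LOAD_FAST a → push 1. Stack: [0, 1]
BINARY_OP // → 0 // 1 = 0. Stack: [0]
STORE_FAST y → y=0. Stack: []
LOAD_CONST → push 10. Stack: [10]
LOAD_FAST y → push 0. Stack: [10, 0]
BINARY_OP + → 10 + 0 = 10. Stack: [10]
LOAD_CONST → push 10. Stack: [10, 10]
BINARY_OP // → 10 // 10 = 1. Stack: [1]
STORE_FAST y → y=1. Stack: []
LOAD_CONST → push 18. Stack: [18]
STORE_FAST s → s=18. Stack: []
LOAD_FAST a → push 1. Stack: [1]
LOAD_CONST → push 1. Stack: [1, 1]
BINARY_OP - → 1 - 1 = 0. Stack: [0]
STORE_FAST y → y=0. Stack: []
LOAD_FAST_LOAD_FAST b,y → push 34,0. Stack: [34, 0]
BINARY_OP + → 34 + 0 = 34. Stack: [34]
LOAD_CONST → push 9. Stack: [34, 9]
BINARY_OP + → 34 + 9 = 43. Stack: [43]
STORE_FAST w → w=43. Stack: []
LOAD_FAST y → push 0. Stack: [0]
RETURN_VALUE → return 0.

18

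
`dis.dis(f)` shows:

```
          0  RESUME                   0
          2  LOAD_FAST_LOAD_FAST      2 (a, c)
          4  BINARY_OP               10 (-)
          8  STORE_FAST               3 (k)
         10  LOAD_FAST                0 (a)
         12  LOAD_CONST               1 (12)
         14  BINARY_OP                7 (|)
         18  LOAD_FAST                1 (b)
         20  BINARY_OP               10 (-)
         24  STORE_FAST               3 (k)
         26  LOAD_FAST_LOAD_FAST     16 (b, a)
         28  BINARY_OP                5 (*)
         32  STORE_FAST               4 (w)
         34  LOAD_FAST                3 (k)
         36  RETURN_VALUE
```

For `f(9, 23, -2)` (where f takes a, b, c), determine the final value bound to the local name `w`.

207

LOAD_FAST_LOAD_FAST a,c → push 9,-2. Stack: [9, -2]
BINARY_OP - → 9 - -2 = 11. Stack: [11]
STORE_FAST k → k=11. Stack: []
LOAD_FAST a → push 9. Stack: [9]
LOAD_CONST → push 12. Stack: [9, 12]
BINARY_OP | → 9 | 12 = 13. Stack: [13]
LOAD_FAST b → push 23. Stack: [13, 23]
BINARY_OP - → 13 - 23 = -10. Stack: [-10]
STORE_FAST k → k=-10. Stack: []
LOAD_FAST_LOAD_FAST b,a → push 23,9. Stack: [23, 9]
BINARY_OP * → 23 * 9 = 207. Stack: [207]
STORE_FAST w → w=207. Stack: []
LOAD_FAST k → push -10. Stack: [-10]
RETURN_VALUE → return -10.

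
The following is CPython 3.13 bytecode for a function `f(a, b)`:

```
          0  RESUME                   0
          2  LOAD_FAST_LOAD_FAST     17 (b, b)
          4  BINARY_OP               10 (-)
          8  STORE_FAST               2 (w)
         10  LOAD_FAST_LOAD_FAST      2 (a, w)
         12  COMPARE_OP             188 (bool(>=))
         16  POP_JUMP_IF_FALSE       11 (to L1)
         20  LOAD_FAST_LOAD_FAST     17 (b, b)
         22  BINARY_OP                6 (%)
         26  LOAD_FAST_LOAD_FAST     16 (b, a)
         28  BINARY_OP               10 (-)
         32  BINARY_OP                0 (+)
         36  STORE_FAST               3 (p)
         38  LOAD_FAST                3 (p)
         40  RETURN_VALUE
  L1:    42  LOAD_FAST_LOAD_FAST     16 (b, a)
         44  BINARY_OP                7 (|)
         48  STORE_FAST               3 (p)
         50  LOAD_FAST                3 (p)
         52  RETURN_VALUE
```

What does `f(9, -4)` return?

LOAD_FAST_LOAD_FAST b,b → push -4,-4. Stack: [-4, -4]
BINARY_OP - → -4 - -4 = 0. Stack: [0]
STORE_FAST w → w=0. Stack: []
LOAD_FAST_LOAD_FAST a,w → push 9,0. Stack: [9, 0]
COMPARE_OP bool(>=) → 9 vs 0 = True. Stack: [True]
POP_JUMP_IF_FALSE → pop True; no jump. Stack: []
LOAD_FAST_LOAD_FAST b,b → push -4,-4. Stack: [-4, -4]
BINARY_OP % → -4 % -4 = 0. Stack: [0]
LOAD_FAST_LOAD_FAST b,a → push -4,9. Stack: [0, -4, 9]
BINARY_OP - → -4 - 9 = -13. Stack: [0, -13]
BINARY_OP + → 0 + -13 = -13. Stack: [-13]
STORE_FAST p → p=-13. Stack: []
LOAD_FAST p → push -13. Stack: [-13]
RETURN_VALUE → return -13.

-13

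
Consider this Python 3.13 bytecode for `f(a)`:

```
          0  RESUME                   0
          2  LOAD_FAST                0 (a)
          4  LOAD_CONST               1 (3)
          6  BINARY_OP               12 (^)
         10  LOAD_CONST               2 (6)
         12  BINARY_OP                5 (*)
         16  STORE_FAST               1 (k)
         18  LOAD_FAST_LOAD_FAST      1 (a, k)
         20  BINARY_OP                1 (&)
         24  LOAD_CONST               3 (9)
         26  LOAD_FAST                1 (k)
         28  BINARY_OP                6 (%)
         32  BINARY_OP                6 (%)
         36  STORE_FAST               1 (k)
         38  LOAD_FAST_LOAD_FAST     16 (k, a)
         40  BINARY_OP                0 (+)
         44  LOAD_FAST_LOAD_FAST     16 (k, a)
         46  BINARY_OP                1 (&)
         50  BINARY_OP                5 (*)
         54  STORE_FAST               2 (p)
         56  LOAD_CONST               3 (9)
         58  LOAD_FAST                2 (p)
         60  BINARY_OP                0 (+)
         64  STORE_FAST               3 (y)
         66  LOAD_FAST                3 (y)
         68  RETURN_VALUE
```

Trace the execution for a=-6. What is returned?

275

LOAD_FAST a → push -6. Stack: [-6]
LOAD_CONST → push 3. Stack: [-6, 3]
BINARY_OP ^ → -6 ^ 3 = -7. Stack: [-7]
LOAD_CONST → push 6. Stack: [-7, 6]
BINARY_OP * → -7 * 6 = -42. Stack: [-42]
STORE_FAST k → k=-42. Stack: []
LOAD_FAST_LOAD_FAST a,k → push -6,-42. Stack: [-6, -42]
BINARY_OP & → -6 & -42 = -46. Stack: [-46]
LOAD_CONST → push 9. Stack: [-46, 9]
LOAD_FAST k → push -42. Stack: [-46, 9, -42]
BINARY_OP % → 9 % -42 = -33. Stack: [-46, -33]
BINARY_OP % → -46 % -33 = -13. Stack: [-13]
STORE_FAST k → k=-13. Stack: []
LOAD_FAST_LOAD_FAST k,a → push -13,-6. Stack: [-13, -6]
BINARY_OP + → -13 + -6 = -19. Stack: [-19]
LOAD_FAST_LOAD_FAST k,a → push -13,-6. Stack: [-19, -13, -6]
BINARY_OP & → -13 & -6 = -14. Stack: [-19, -14]
BINARY_OP * → -19 * -14 = 266. Stack: [266]
STORE_FAST p → p=266. Stack: []
LOAD_CONST → push 9. Stack: [9]
LOAD_FAST p → push 266. Stack: [9, 266]
BINARY_OP + → 9 + 266 = 275. Stack: [275]
STORE_FAST y → y=275. Stack: []
LOAD_FAST y → push 275. Stack: [275]
RETURN_VALUE → return 275.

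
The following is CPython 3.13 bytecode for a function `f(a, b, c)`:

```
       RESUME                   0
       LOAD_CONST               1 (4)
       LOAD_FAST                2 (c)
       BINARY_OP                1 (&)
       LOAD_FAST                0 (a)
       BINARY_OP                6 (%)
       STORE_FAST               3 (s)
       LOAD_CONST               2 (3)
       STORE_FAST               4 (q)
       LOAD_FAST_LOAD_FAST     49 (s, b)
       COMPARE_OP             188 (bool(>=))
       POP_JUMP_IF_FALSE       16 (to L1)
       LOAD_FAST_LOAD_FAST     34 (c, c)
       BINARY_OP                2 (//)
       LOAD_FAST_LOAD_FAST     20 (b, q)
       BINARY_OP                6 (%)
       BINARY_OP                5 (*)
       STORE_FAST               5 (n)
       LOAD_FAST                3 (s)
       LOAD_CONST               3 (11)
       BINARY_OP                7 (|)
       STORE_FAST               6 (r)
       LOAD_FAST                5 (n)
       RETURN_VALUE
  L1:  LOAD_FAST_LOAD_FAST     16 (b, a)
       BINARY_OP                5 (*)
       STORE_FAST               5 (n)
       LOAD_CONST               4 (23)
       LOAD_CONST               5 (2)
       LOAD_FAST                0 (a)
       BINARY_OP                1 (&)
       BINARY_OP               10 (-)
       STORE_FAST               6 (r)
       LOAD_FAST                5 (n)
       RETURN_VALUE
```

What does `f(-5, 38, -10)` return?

-190

LOAD_CONST → push 4. Stack: [4]
LOAD_FAST c → push -10. Stack: [4, -10]
BINARY_OP & → 4 & -10 = 4. Stack: [4]
LOAD_FAST a → push -5. Stack: [4, -5]
BINARY_OP % → 4 % -5 = -1. Stack: [-1]
STORE_FAST s → s=-1. Stack: []
LOAD_CONST → push 3. Stack: [3]
STORE_FAST q → q=3. Stack: []
LOAD_FAST_LOAD_FAST s,b → push -1,38. Stack: [-1, 38]
COMPARE_OP bool(>=) → -1 vs 38 = False. Stack: [False]
POP_JUMP_IF_FALSE → pop False; jump. Stack: []
LOAD_FAST_LOAD_FAST b,a → push 38,-5. Stack: [38, -5]
BINARY_OP * → 38 * -5 = -190. Stack: [-190]
STORE_FAST n → n=-190. Stack: []
LOAD_CONST → push 23. Stack: [23]
LOAD_CONST → push 2. Stack: [23, 2]
LOAD_FAST a → push -5. Stack: [23, 2, -5]
BINARY_OP & → 2 & -5 = 2. Stack: [23, 2]
BINARY_OP - → 23 - 2 = 21. Stack: [21]
STORE_FAST r → r=21. Stack: []
LOAD_FAST n → push -190. Stack: [-190]
RETURN_VALUE → return -190.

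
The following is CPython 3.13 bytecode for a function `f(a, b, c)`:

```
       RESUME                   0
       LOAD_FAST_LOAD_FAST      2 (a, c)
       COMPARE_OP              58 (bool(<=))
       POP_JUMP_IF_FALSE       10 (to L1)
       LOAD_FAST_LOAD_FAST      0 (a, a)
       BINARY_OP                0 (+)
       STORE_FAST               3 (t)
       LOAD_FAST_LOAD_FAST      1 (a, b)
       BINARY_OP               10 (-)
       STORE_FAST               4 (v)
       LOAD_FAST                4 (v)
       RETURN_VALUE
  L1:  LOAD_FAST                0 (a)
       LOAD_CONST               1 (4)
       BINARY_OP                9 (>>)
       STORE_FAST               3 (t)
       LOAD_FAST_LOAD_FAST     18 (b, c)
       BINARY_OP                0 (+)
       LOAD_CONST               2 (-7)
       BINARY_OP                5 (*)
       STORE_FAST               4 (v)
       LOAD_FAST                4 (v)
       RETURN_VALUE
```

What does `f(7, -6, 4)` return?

LOAD_FAST_LOAD_FAST a,c → push 7,4. Stack: [7, 4]
COMPARE_OP bool(<=) → 7 vs 4 = False. Stack: [False]
POP_JUMP_IF_FALSE → pop False; jump. Stack: []
LOAD_FAST a → push 7. Stack: [7]
LOAD_CONST → push 4. Stack: [7, 4]
BINARY_OP >> → 7 >> 4 = 0. Stack: [0]
STORE_FAST t → t=0. Stack: []
LOAD_FAST_LOAD_FAST b,c → push -6,4. Stack: [-6, 4]
BINARY_OP + → -6 + 4 = -2. Stack: [-2]
LOAD_CONST → push -7. Stack: [-2, -7]
BINARY_OP * → -2 * -7 = 14. Stack: [14]
STORE_FAST v → v=14. Stack: []
LOAD_FAST v → push 14. Stack: [14]
RETURN_VALUE → return 14.

14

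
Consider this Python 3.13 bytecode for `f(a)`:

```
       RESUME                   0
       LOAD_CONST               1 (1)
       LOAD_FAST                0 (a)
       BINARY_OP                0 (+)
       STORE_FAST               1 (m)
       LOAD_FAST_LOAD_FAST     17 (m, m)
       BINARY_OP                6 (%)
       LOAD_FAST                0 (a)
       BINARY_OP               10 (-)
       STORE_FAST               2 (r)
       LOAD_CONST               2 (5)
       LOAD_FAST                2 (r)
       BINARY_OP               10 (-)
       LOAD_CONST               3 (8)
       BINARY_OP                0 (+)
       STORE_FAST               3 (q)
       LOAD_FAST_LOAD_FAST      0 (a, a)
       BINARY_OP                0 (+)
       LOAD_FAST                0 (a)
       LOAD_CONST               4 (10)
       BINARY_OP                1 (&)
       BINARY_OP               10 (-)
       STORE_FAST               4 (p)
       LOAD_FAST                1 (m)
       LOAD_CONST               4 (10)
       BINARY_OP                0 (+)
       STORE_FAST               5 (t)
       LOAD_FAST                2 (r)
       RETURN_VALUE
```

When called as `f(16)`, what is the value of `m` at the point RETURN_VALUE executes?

17

LOAD_CONST → push 1. Stack: [1]
LOAD_FAST a → push 16. Stack: [1, 16]
BINARY_OP + → 1 + 16 = 17. Stack: [17]
STORE_FAST m → m=17. Stack: []
LOAD_FAST_LOAD_FAST m,m → push 17,17. Stack: [17, 17]
BINARY_OP % → 17 % 17 = 0. Stack: [0]
LOAD_FAST a → push 16. Stack: [0, 16]
BINARY_OP - → 0 - 16 = -16. Stack: [-16]
STORE_FAST r → r=-16. Stack: []
LOAD_CONST → push 5. Stack: [5]
LOAD_FAST r → push -16. Stack: [5, -16]
BINARY_OP - → 5 - -16 = 21. Stack: [21]
LOAD_CONST → push 8. Stack: [21, 8]
BINARY_OP + → 21 + 8 = 29. Stack: [29]
STORE_FAST q → q=29. Stack: []
LOAD_FAST_LOAD_FAST a,a → push 16,16. Stack: [16, 16]
BINARY_OP + → 16 + 16 = 32. Stack: [32]
LOAD_FAST a → push 16. Stack: [32, 16]
LOAD_CONST → push 10. Stack: [32, 16, 10]
BINARY_OP & → 16 & 10 = 0. Stack: [32, 0]
BINARY_OP - → 32 - 0 = 32. Stack: [32]
STORE_FAST p → p=32. Stack: []
LOAD_FAST m → push 17. Stack: [17]
LOAD_CONST → push 10. Stack: [17, 10]
BINARY_OP + → 17 + 10 = 27. Stack: [27]
STORE_FAST t → t=27. Stack: []
LOAD_FAST r → push -16. Stack: [-16]
RETURN_VALUE → return -16.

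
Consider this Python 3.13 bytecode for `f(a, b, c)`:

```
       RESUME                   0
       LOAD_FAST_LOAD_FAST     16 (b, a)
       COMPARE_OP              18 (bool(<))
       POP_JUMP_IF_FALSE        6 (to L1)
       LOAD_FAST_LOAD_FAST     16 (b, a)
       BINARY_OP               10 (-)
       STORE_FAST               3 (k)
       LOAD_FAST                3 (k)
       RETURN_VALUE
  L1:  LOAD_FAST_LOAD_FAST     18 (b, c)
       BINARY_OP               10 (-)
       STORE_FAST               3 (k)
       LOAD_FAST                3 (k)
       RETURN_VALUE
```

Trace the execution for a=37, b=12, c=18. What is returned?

-25

LOAD_FAST_LOAD_FAST b,a → push 12,37. Stack: [12, 37]
COMPARE_OP bool(<) → 12 vs 37 = True. Stack: [True]
POP_JUMP_IF_FALSE → pop True; no jump. Stack: []
LOAD_FAST_LOAD_FAST b,a → push 12,37. Stack: [12, 37]
BINARY_OP - → 12 - 37 = -25. Stack: [-25]
STORE_FAST k → k=-25. Stack: []
LOAD_FAST k → push -25. Stack: [-25]
RETURN_VALUE → return -25.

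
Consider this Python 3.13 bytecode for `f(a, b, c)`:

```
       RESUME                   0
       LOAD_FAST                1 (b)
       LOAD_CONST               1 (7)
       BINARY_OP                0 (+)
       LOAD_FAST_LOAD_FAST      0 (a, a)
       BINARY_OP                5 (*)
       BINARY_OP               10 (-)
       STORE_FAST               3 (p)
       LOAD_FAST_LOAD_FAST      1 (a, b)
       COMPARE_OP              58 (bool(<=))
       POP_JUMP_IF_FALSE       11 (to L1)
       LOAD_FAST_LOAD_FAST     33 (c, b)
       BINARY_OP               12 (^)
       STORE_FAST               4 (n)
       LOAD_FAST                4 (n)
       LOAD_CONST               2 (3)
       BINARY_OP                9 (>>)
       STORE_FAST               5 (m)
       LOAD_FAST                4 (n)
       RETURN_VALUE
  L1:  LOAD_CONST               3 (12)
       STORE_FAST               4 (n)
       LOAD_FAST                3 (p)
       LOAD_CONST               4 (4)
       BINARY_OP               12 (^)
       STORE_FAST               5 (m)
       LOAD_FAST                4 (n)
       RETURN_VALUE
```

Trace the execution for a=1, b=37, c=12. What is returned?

LOAD_FAST b → push 37. Stack: [37]
LOAD_CONST → push 7. Stack: [37, 7]
BINARY_OP + → 37 + 7 = 44. Stack: [44]
LOAD_FAST_LOAD_FAST a,a → push 1,1. Stack: [44, 1, 1]
BINARY_OP * → 1 * 1 = 1. Stack: [44, 1]
BINARY_OP - → 44 - 1 = 43. Stack: [43]
STORE_FAST p → p=43. Stack: []
LOAD_FAST_LOAD_FAST a,b → push 1,37. Stack: [1, 37]
COMPARE_OP bool(<=) → 1 vs 37 = True. Stack: [True]
POP_JUMP_IF_FALSE → pop True; no jump. Stack: []
LOAD_FAST_LOAD_FAST c,b → push 12,37. Stack: [12, 37]
BINARY_OP ^ → 12 ^ 37 = 41. Stack: [41]
STORE_FAST n → n=41. Stack: []
LOAD_FAST n → push 41. Stack: [41]
LOAD_CONST → push 3. Stack: [41, 3]
BINARY_OP >> → 41 >> 3 = 5. Stack: [5]
STORE_FAST m → m=5. Stack: []
LOAD_FAST n → push 41. Stack: [41]
RETURN_VALUE → return 41.

41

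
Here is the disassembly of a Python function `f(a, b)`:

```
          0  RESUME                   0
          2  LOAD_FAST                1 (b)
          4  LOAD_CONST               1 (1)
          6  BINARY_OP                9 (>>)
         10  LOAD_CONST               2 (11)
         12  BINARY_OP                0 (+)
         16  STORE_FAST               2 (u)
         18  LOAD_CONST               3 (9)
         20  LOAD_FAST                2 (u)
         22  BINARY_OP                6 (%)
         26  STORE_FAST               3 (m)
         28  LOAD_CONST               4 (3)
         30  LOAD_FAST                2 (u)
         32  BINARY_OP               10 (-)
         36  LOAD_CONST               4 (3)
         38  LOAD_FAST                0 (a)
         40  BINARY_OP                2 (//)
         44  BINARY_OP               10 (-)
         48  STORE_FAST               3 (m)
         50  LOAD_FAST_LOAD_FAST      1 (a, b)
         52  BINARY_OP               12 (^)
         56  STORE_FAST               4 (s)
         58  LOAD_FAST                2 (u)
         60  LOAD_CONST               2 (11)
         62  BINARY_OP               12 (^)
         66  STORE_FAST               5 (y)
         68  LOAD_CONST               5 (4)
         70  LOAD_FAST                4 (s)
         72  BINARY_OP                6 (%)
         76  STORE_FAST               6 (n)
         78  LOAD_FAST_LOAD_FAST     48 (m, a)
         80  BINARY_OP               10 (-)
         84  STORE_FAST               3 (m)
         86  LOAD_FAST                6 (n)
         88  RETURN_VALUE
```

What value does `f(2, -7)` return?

LOAD_FAST b → push -7. Stack: [-7]
LOAD_CONST → push 1. Stack: [-7, 1]
BINARY_OP >> → -7 >> 1 = -4. Stack: [-4]
LOAD_CONST → push 11. Stack: [-4, 11]
BINARY_OP + → -4 + 11 = 7. Stack: [7]
STORE_FAST u → u=7. Stack: []
LOAD_CONST → push 9. Stack: [9]
LOAD_FAST u → push 7. Stack: [9, 7]
BINARY_OP % → 9 % 7 = 2. Stack: [2]
STORE_FAST m → m=2. Stack: []
LOAD_CONST → push 3. Stack: [3]
LOAD_FAST u → push 7. Stack: [3, 7]
BINARY_OP - → 3 - 7 = -4. Stack: [-4]
LOAD_CONST → push 3. Stack: [-4, 3]
LOAD_FAST a → push 2. Stack: [-4, 3, 2]
BINARY_OP // → 3 // 2 = 1. Stack: [-4, 1]
BINARY_OP - → -4 - 1 = -5. Stack: [-5]
STORE_FAST m → m=-5. Stack: []
LOAD_FAST_LOAD_FAST a,b → push 2,-7. Stack: [2, -7]
BINARY_OP ^ → 2 ^ -7 = -5. Stack: [-5]
STORE_FAST s → s=-5. Stack: []
LOAD_FAST u → push 7. Stack: [7]
LOAD_CONST → push 11. Stack: [7, 11]
BINARY_OP ^ → 7 ^ 11 = 12. Stack: [12]
STORE_FAST y → y=12. Stack: []
LOAD_CONST → push 4. Stack: [4]
LOAD_FAST s → push -5. Stack: [4, -5]
BINARY_OP % → 4 % -5 = -1. Stack: [-1]
STORE_FAST n → n=-1. Stack: []
LOAD_FAST_LOAD_FAST m,a → push -5,2. Stack: [-5, 2]
BINARY_OP - → -5 - 2 = -7. Stack: [-7]
STORE_FAST m → m=-7. Stack: []
LOAD_FAST n → push -1. Stack: [-1]
RETURN_VALUE → return -1.

-1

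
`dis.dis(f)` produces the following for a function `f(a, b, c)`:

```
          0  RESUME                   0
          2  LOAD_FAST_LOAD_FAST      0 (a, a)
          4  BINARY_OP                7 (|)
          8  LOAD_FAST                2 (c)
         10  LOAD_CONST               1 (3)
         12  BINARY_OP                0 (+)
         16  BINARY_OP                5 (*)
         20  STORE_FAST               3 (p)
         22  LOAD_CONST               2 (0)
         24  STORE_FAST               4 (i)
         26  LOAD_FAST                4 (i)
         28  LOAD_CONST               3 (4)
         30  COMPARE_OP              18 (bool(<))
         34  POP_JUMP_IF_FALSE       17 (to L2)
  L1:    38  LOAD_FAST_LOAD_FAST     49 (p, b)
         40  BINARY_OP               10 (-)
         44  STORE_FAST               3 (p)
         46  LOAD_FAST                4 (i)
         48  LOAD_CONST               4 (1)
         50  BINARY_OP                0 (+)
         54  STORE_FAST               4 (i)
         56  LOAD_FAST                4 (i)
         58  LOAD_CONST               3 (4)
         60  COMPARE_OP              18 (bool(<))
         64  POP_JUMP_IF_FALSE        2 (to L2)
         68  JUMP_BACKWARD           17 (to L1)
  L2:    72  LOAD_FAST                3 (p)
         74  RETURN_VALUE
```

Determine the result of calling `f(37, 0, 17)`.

LOAD_FAST_LOAD_FAST a,a → push 37,37. Stack: [37, 37]
BINARY_OP | → 37 | 37 = 37. Stack: [37]
LOAD_FAST c → push 17. Stack: [37, 17]
LOAD_CONST → push 3. Stack: [37, 17, 3]
BINARY_OP + → 17 + 3 = 20. Stack: [37, 20]
BINARY_OP * → 37 * 20 = 740. Stack: [740]
STORE_FAST p → p=740. Stack: []
LOAD_CONST → push 0. Stack: [0]
STORE_FAST i → i=0. Stack: []
LOAD_FAST i → push 0. Stack: [0]
LOAD_CONST → push 4. Stack: [0, 4]
COMPARE_OP bool(<) → 0 vs 4 = True. Stack: [True]
POP_JUMP_IF_FALSE → pop True; no jump. Stack: []
LOAD_FAST_LOAD_FAST p,b → push 740,0. Stack: [740, 0]
BINARY_OP - → 740 - 0 = 740. Stack: [740]
STORE_FAST p → p=740. Stack: []
LOAD_FAST i → push 0. Stack: [0]
LOAD_CONST → push 1. Stack: [0, 1]
BINARY_OP + → 0 + 1 = 1. Stack: [1]
STORE_FAST i → i=1. Stack: []
LOAD_FAST i → push 1. Stack: [1]
LOAD_CONST → push 4. Stack: [1, 4]
COMPARE_OP bool(<) → 1 vs 4 = True. Stack: [True]
POP_JUMP_IF_FALSE → pop True; no jump. Stack: []
LOAD_FAST_LOAD_FAST p,b → push 740,0. Stack: [740, 0]
BINARY_OP - → 740 - 0 = 740. Stack: [740]
STORE_FAST p → p=740. Stack: []
LOAD_FAST i → push 1. Stack: [1]
LOAD_CONST → push 1. Stack: [1, 1]
BINARY_OP + → 1 + 1 = 2. Stack: [2]
STORE_FAST i → i=2. Stack: []
LOAD_FAST i → push 2. Stack: [2]
LOAD_CONST → push 4. Stack: [2, 4]
COMPARE_OP bool(<) → 2 vs 4 = True. Stack: [True]
POP_JUMP_IF_FALSE → pop True; no jump. Stack: []
LOAD_FAST_LOAD_FAST p,b → push 740,0. Stack: [740, 0]
BINARY_OP - → 740 - 0 = 740. Stack: [740]
STORE_FAST p → p=740. Stack: []
LOAD_FAST i → push 2. Stack: [2]
LOAD_CONST → push 1. Stack: [2, 1]
BINARY_OP + → 2 + 1 = 3. Stack: [3]
STORE_FAST i → i=3. Stack: []
LOAD_FAST i → push 3. Stack: [3]
LOAD_CONST → push 4. Stack: [3, 4]
COMPARE_OP bool(<) → 3 vs 4 = True. Stack: [True]
POP_JUMP_IF_FALSE → pop True; no jump. Stack: []
LOAD_FAST_LOAD_FAST p,b → push 740,0. Stack: [740, 0]
BINARY_OP - → 740 - 0 = 740. Stack: [740]
STORE_FAST p → p=740. Stack: []
LOAD_FAST i → push 3. Stack: [3]
LOAD_CONST → push 1. Stack: [3, 1]
BINARY_OP + → 3 + 1 = 4. Stack: [4]
STORE_FAST i → i=4. Stack: []
LOAD_FAST i → push 4. Stack: [4]
LOAD_CONST → push 4. Stack: [4, 4]
COMPARE_OP bool(<) → 4 vs 4 = False. Stack: [False]
POP_JUMP_IF_FALSE → pop False; jump. Stack: []
LOAD_FAST p → push 740. Stack: [740]
RETURN_VALUE → return 740.

740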